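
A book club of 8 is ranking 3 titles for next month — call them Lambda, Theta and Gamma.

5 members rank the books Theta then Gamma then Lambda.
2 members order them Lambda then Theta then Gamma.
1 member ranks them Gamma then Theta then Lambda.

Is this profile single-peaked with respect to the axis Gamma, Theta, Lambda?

yes

Axis positions: Gamma=1, Theta=2, Lambda=3.
Group 1 (peak Theta at position 2): ranking walks positions 2-1-3, expanding outward from the peak — single-peaked.
Group 2 (peak Lambda at position 3): ranking walks positions 3-2-1, expanding outward from the peak — single-peaked.
Group 3 (peak Gamma at position 1): ranking walks positions 1-2-3, expanding outward from the peak — single-peaked.
Every ranking is single-peaked on this axis.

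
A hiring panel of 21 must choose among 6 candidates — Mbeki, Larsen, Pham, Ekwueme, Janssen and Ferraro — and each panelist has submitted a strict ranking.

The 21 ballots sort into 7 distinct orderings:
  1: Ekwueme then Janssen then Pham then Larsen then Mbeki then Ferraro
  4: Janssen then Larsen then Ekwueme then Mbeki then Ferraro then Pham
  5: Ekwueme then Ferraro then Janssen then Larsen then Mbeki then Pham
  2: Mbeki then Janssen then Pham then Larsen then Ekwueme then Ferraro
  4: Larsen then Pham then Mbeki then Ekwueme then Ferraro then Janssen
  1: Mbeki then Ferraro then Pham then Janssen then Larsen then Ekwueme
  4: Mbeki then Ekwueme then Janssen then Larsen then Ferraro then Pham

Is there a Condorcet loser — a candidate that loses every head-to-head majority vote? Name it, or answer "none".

Pham

Pairwise majorities:
Mbeki–Larsen: Larsen 14–7.
Mbeki–Pham: Mbeki 16–5.
Mbeki–Ekwueme: Mbeki 11–10.
Mbeki vs Janssen: Mbeki is ranked higher on 2+4+1+4 = 11 ballots, Janssen on 10. Mbeki wins 11–10.
Mbeki vs Ferraro: 16 to 5, Mbeki.
Larsen–Pham: Larsen 17–4.
Larsen vs Ekwueme: Larsen is ranked higher on 4+2+4+1 = 11 ballots, Ekwueme on 10. Larsen wins 11–10.
Larsen vs Janssen: Janssen wins 17–4.
Larsen vs Ferraro: Larsen wins 15–6.
Pham vs Ekwueme: Pham preferred on 2+4+1 = 7 ballots; Ekwueme wins 14–7.
Pham vs Janssen: 5 to 16, Janssen.
Pham–Ferraro: Ferraro 14–7.
Ekwueme vs Janssen: Ekwueme preferred on 1+5+4+4 = 14 ballots; Ekwueme wins 14–7.
Ekwueme vs Ferraro: 1+4+5+2+4+4 = 20 for Ekwueme, 1 for Ferraro — Ekwueme by 20–1.
Janssen vs Ferraro: 11 to 10, Janssen.
Pham loses to every other candidate — it is the Condorcet loser.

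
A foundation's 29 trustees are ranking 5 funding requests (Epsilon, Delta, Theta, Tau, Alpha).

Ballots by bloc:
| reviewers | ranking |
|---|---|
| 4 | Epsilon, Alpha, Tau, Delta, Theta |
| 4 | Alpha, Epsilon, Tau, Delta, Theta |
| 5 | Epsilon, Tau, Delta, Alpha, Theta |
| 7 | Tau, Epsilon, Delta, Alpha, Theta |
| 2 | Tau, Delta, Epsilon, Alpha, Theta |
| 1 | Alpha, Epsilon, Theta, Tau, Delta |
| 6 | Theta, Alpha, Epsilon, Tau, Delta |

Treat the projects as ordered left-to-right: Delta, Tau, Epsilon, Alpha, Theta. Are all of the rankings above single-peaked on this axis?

yes

Axis positions: Delta=1, Tau=2, Epsilon=3, Alpha=4, Theta=5.
Bloc 1 (peak Epsilon at position 3): ranking walks positions 3-4-2-1-5, expanding outward from the peak — single-peaked.
Bloc 2 (peak Alpha at position 4): ranking walks positions 4-3-2-1-5, expanding outward from the peak — single-peaked.
Bloc 3 (peak Epsilon at position 3): ranking walks positions 3-2-1-4-5, expanding outward from the peak — single-peaked.
Bloc 4 (peak Tau at position 2): ranking walks positions 2-3-1-4-5, expanding outward from the peak — single-peaked.
Bloc 5 (peak Tau at position 2): ranking walks positions 2-1-3-4-5, expanding outward from the peak — single-peaked.
Bloc 6 (peak Alpha at position 4): ranking walks positions 4-3-5-2-1, expanding outward from the peak — single-peaked.
Bloc 7 (peak Theta at position 5): ranking walks positions 5-4-3-2-1, expanding outward from the peak — single-peaked.
Every ranking is single-peaked on this axis.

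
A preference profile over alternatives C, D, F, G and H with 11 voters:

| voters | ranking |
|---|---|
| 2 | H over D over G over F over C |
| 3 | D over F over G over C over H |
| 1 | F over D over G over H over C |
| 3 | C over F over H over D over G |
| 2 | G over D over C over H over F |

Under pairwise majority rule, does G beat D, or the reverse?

Ballots ranking G above D: 2.
Ballots ranking D above G: 11 − 2 = 9.
D wins the head-to-head 9–2.

D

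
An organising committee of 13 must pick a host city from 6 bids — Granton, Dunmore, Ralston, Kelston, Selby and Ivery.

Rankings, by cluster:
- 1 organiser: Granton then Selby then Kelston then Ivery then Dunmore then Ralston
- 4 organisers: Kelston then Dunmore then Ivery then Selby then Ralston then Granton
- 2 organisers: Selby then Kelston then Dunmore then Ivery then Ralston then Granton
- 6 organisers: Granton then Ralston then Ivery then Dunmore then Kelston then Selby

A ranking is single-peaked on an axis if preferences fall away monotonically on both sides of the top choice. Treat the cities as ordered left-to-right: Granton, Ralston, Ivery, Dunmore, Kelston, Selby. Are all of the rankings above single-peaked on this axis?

no

Axis positions: Granton=1, Ralston=2, Ivery=3, Dunmore=4, Kelston=5, Selby=6.
Cluster 1: ranking walks positions 1-6-5-3-4-2; Selby is ranked above Ralston even though Ralston lies between Selby and the peak Granton on the axis — preferences dip and rise again. Not single-peaked.
Cluster 2 (peak Kelston at position 5): ranking walks positions 5-4-3-6-2-1, expanding outward from the peak — single-peaked.
Cluster 3 (peak Selby at position 6): ranking walks positions 6-5-4-3-2-1, expanding outward from the peak — single-peaked.
Cluster 4 (peak Granton at position 1): ranking walks positions 1-2-3-4-5-6, expanding outward from the peak — single-peaked.
Cluster 1 violates single-peakedness, so the profile is not single-peaked on this axis.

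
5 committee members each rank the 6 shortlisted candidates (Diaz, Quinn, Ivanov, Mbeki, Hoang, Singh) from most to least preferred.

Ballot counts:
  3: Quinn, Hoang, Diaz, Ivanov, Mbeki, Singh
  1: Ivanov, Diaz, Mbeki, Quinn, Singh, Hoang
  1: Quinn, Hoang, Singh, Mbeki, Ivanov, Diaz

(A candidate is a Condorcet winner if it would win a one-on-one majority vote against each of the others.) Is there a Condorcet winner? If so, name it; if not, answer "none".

Quinn

Head-to-head results (5 committee members):
Diaz vs Quinn: Diaz is ranked higher on 1 ballot, Quinn on 4. Quinn wins 4–1.
Diaz vs Ivanov: 3 to 2, Diaz.
Diaz vs Mbeki: Diaz is ranked higher on 3+1 = 4 ballots, Mbeki on 1. Diaz wins 4–1.
Diaz vs Hoang: 1 to 4, Hoang.
Diaz vs Singh: 4 to 1, Diaz.
Quinn vs Ivanov: Quinn preferred on 3+1 = 4 ballots; Quinn wins 4–1.
Quinn vs Mbeki: 3+1 = 4 for Quinn, 1 for Mbeki — Quinn by 4–1.
Quinn vs Hoang: Quinn preferred on 3+1+1 = 5 ballots; Quinn wins 5–0.
Quinn vs Singh: 5 to 0, Quinn.
Ivanov vs Mbeki: Ivanov is ranked higher on 3+1 = 4 ballots, Mbeki on 1. Ivanov wins 4–1.
Ivanov vs Hoang: 1 to 4, Hoang.
Ivanov vs Singh: 3+1 = 4 for Ivanov, 1 for Singh — Ivanov by 4–1.
Mbeki vs Hoang: Mbeki is ranked higher on 1 ballot, Hoang on 4. Hoang wins 4–1.
Mbeki vs Singh: Mbeki preferred on 3+1 = 4 ballots; Mbeki wins 4–1.
Hoang vs Singh: 4 to 1, Hoang.
Only Quinn has no losses; Quinn is the Condorcet winner.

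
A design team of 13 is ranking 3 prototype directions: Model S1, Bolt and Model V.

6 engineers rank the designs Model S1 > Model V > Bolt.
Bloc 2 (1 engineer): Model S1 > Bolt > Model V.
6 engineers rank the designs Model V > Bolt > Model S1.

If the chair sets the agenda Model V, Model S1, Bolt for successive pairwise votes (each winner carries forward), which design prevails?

Model S1

Round 1: Model V vs Model S1 — 6–7, Model S1 advances.
Round 2: Model S1 vs Bolt — 7–6, Model S1 advances.
The agenda winner is Model S1.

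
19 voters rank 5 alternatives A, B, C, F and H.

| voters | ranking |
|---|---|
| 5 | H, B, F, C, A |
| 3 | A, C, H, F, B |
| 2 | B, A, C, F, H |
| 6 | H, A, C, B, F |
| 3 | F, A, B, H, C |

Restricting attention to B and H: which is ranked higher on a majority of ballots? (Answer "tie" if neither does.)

H

Ballots ranking B above H: 2 + 3 = 5.
Ballots ranking H above B: 19 − 5 = 14.
H wins the head-to-head 14–5.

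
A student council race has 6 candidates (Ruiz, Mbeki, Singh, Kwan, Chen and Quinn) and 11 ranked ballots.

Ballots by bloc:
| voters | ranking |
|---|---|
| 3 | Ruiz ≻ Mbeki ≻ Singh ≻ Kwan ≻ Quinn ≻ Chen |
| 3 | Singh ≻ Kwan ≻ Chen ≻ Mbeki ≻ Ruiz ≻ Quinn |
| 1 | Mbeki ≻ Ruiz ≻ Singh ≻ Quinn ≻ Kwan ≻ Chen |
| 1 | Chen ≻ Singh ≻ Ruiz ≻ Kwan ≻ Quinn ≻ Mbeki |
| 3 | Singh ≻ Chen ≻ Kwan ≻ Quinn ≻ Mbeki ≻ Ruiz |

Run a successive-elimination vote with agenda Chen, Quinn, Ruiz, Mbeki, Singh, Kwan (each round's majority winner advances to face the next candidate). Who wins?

Singh

Round 1: Chen vs Quinn — 7–4, Chen advances.
Round 2: Chen vs Ruiz — 7–4, Chen advances.
Round 3: Chen vs Mbeki — 7–4, Chen advances.
Round 4: Chen vs Singh — 1–10, Singh advances.
Round 5: Singh vs Kwan — 11–0, Singh advances.
Singh survives the agenda.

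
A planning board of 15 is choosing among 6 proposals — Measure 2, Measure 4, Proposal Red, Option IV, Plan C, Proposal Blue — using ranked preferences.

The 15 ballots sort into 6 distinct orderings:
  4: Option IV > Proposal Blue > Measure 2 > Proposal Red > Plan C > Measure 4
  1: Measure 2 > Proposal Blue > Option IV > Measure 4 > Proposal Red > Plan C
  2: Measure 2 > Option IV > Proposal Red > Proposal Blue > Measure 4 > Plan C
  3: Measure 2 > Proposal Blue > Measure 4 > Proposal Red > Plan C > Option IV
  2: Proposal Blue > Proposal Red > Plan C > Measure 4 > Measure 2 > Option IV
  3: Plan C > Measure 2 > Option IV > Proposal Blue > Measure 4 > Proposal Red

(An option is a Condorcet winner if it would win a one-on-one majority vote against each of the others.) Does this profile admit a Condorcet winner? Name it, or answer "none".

Check each pair by majority over 15 ballots:
Measure 2 vs Measure 4: 13 to 2, Measure 2.
Measure 2 vs Proposal Red: 13 to 2, Measure 2.
Measure 2 vs Option IV: Measure 2 is ranked higher on 1+2+3+2+3 = 11 ballots, Option IV on 4. Measure 2 wins 11–4.
Measure 2 vs Plan C: Measure 2 is ranked higher on 4+1+2+3 = 10 ballots, Plan C on 5. Measure 2 wins 10–5.
Measure 2 vs Proposal Blue: Measure 2 preferred on 1+2+3+3 = 9 ballots; Measure 2 wins 9–6.
Measure 4 vs Proposal Red: 1+3+3 = 7 for Measure 4, 8 for Proposal Red — Proposal Red by 8–7.
Measure 4 vs Option IV: 5 to 10, Option IV.
Measure 4 vs Plan C: 1+2+3 = 6 for Measure 4, 9 for Plan C — Plan C by 9–6.
Measure 4 vs Proposal Blue: 0 for Measure 4, 15 for Proposal Blue — Proposal Blue by 15–0.
Proposal Red vs Option IV: 3+2 = 5 for Proposal Red, 10 for Option IV — Option IV by 10–5.
Proposal Red vs Plan C: Proposal Red is ranked higher on 4+1+2+3+2 = 12 ballots, Plan C on 3. Proposal Red wins 12–3.
Proposal Red vs Proposal Blue: Proposal Red is ranked higher on 2 ballots, Proposal Blue on 13. Proposal Blue wins 13–2.
Option IV vs Plan C: 4+1+2 = 7 for Option IV, 8 for Plan C — Plan C by 8–7.
Option IV vs Proposal Blue: 4+2+3 = 9 for Option IV, 6 for Proposal Blue — Option IV by 9–6.
Plan C vs Proposal Blue: 3 to 12, Proposal Blue.
Measure 2 wins every pairwise contest, so Measure 2 is the Condorcet winner.

Measure 2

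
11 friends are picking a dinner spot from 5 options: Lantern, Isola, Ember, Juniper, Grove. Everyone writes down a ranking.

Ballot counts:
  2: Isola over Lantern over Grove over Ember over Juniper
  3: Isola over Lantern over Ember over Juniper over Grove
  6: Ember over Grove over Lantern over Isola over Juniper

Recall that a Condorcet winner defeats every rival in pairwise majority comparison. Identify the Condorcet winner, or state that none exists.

Ember

Head-to-head results (11 friends):
Lantern vs Isola: 6 for Lantern, 5 for Isola — Lantern by 6–5.
Lantern vs Ember: 5 to 6, Ember.
Lantern vs Juniper: Lantern preferred on 2+3+6 = 11 ballots; Lantern wins 11–0.
Lantern vs Grove: 5 to 6, Grove.
Isola vs Ember: Isola preferred on 2+3 = 5 ballots; Ember wins 6–5.
Isola vs Juniper: Isola preferred on 2+3+6 = 11 ballots; Isola wins 11–0.
Isola vs Grove: 5 to 6, Grove.
Ember vs Juniper: 11 to 0, Ember.
Ember vs Grove: Ember is ranked higher on 3+6 = 9 ballots, Grove on 2. Ember wins 9–2.
Juniper vs Grove: Juniper preferred on 3 ballots; Grove wins 8–3.
Ember beats each of Lantern, Isola, Juniper, Grove — Ember is the Condorcet winner.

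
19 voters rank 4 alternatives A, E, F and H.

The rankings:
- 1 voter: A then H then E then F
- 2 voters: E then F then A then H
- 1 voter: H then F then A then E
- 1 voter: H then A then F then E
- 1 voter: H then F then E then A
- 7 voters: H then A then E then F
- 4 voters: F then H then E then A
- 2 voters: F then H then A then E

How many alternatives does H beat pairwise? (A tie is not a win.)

3

H against each rival (19 voters):
H vs A: H, 16–3.
H–E: H 17–2.
H vs F: 1+1+1+1+7 = 11 for H, 8 for F — H by 11–8.
H beats A, E, F — 3 pairwise wins.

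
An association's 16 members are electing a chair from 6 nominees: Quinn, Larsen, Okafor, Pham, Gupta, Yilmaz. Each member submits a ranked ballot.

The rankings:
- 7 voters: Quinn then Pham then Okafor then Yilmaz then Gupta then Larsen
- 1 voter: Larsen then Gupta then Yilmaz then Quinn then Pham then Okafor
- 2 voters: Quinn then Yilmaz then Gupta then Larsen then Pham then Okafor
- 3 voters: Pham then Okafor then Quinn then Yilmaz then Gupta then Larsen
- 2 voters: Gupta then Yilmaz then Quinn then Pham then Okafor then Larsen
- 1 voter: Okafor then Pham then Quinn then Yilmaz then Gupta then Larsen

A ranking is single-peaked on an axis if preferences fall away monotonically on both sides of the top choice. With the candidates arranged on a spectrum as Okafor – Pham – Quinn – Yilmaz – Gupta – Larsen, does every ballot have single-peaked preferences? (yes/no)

Axis positions: Okafor=1, Pham=2, Quinn=3, Yilmaz=4, Gupta=5, Larsen=6.
Ballot type 1 (peak Quinn at position 3): ranking walks positions 3-2-1-4-5-6, expanding outward from the peak — single-peaked.
Ballot type 2 (peak Larsen at position 6): ranking walks positions 6-5-4-3-2-1, expanding outward from the peak — single-peaked.
Ballot type 3 (peak Quinn at position 3): ranking walks positions 3-4-5-6-2-1, expanding outward from the peak — single-peaked.
Ballot type 4 (peak Pham at position 2): ranking walks positions 2-1-3-4-5-6, expanding outward from the peak — single-peaked.
Ballot type 5 (peak Gupta at position 5): ranking walks positions 5-4-3-2-1-6, expanding outward from the peak — single-peaked.
Ballot type 6 (peak Okafor at position 1): ranking walks positions 1-2-3-4-5-6, expanding outward from the peak — single-peaked.
Every ranking is single-peaked on this axis.

yes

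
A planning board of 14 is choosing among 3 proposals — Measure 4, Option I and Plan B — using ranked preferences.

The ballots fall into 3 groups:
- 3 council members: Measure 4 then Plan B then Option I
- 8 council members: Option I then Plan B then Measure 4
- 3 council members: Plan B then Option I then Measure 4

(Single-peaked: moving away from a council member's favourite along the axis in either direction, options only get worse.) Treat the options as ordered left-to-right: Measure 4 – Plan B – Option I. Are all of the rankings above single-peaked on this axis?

Axis positions: Measure 4=1, Plan B=2, Option I=3.
Group 1 (peak Measure 4 at position 1): ranking walks positions 1-2-3, expanding outward from the peak — single-peaked.
Group 2 (peak Option I at position 3): ranking walks positions 3-2-1, expanding outward from the peak — single-peaked.
Group 3 (peak Plan B at position 2): ranking walks positions 2-3-1, expanding outward from the peak — single-peaked.
Every ranking is single-peaked on this axis.

yes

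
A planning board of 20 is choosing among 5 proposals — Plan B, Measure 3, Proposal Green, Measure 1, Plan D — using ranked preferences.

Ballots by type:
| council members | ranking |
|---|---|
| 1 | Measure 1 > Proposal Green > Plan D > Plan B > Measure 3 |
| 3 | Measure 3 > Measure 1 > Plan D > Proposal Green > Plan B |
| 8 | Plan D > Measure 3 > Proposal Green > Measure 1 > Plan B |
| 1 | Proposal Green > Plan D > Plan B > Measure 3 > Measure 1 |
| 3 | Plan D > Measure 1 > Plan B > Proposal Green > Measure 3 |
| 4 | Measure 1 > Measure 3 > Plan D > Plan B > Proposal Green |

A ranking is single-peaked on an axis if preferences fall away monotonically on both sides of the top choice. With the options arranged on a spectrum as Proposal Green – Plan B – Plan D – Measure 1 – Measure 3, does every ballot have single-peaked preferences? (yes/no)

no

Axis positions: Proposal Green=1, Plan B=2, Plan D=3, Measure 1=4, Measure 3=5.
Type 1: ranking walks positions 4-1-3-2-5; Proposal Green is ranked above Plan D even though Plan D lies between Proposal Green and the peak Measure 1 on the axis — preferences dip and rise again. Not single-peaked.
Type 2: ranking walks positions 5-4-3-1-2; Proposal Green is ranked above Plan B even though Plan B lies between Proposal Green and the peak Measure 3 on the axis — preferences dip and rise again. Not single-peaked.
Type 3: ranking walks positions 3-5-1-4-2; Measure 3 is ranked above Measure 1 even though Measure 1 lies between Measure 3 and the peak Plan D on the axis — preferences dip and rise again. Not single-peaked.
Type 4: ranking walks positions 1-3-2-5-4; Plan D is ranked above Plan B even though Plan B lies between Plan D and the peak Proposal Green on the axis — preferences dip and rise again. Not single-peaked.
Type 5 (peak Plan D at position 3): ranking walks positions 3-4-2-1-5, expanding outward from the peak — single-peaked.
Type 6 (peak Measure 1 at position 4): ranking walks positions 4-5-3-2-1, expanding outward from the peak — single-peaked.
Type 1 violates single-peakedness, so the profile is not single-peaked on this axis.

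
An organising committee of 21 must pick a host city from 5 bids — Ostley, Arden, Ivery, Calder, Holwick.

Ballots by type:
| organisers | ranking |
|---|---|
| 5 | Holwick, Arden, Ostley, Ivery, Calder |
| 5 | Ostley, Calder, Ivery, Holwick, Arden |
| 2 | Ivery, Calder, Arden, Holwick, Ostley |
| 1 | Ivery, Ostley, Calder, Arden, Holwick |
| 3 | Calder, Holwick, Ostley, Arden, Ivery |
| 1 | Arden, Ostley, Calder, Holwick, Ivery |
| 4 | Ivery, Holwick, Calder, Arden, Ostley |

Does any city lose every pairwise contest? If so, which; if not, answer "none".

Head-to-head results (21 organisers):
Ostley vs Arden: 9 to 12, Arden.
Ostley vs Ivery: 5+5+3+1 = 14 for Ostley, 7 for Ivery — Ostley by 14–7.
Ostley vs Calder: Ostley, 12–9.
Ostley–Holwick: Holwick 14–7.
Arden vs Ivery: Arden preferred on 5+3+1 = 9 ballots; Ivery wins 12–9.
Arden–Calder: Calder 15–6.
Arden–Holwick: Holwick 17–4.
Ivery vs Calder: Ivery, 12–9.
Ivery vs Holwick: Ivery, 12–9.
Calder vs Holwick: Calder wins 12–9.
Each city has at least one pairwise win (Ostley beats Ivery; Arden beats Ostley; Ivery beats Arden; Calder beats Arden; Holwick beats Ostley) — no Condorcet loser.

none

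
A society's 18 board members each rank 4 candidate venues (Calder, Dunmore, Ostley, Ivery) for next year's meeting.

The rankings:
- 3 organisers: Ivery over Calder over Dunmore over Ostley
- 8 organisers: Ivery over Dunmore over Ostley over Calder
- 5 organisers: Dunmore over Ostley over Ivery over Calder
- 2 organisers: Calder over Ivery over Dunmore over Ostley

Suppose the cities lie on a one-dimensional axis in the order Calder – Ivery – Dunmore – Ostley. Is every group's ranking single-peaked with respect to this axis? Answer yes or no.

Axis positions: Calder=1, Ivery=2, Dunmore=3, Ostley=4.
Group 1 (peak Ivery at position 2): ranking walks positions 2-1-3-4, expanding outward from the peak — single-peaked.
Group 2 (peak Ivery at position 2): ranking walks positions 2-3-4-1, expanding outward from the peak — single-peaked.
Group 3 (peak Dunmore at position 3): ranking walks positions 3-4-2-1, expanding outward from the peak — single-peaked.
Group 4 (peak Calder at position 1): ranking walks positions 1-2-3-4, expanding outward from the peak — single-peaked.
Every ranking is single-peaked on this axis.

yes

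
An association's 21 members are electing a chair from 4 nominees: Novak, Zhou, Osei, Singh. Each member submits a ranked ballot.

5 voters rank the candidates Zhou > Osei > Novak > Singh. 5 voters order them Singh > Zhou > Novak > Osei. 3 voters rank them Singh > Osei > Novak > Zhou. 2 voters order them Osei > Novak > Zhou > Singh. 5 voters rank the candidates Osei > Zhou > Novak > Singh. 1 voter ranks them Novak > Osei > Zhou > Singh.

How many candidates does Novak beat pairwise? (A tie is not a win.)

Novak against each rival (21 voters):
Novak vs Zhou: Zhou, 15–6.
Novak vs Osei: Osei, 15–6.
Novak vs Singh: Novak, 13–8.
Novak beats Singh; loses to Zhou, Osei — 1 pairwise win.

1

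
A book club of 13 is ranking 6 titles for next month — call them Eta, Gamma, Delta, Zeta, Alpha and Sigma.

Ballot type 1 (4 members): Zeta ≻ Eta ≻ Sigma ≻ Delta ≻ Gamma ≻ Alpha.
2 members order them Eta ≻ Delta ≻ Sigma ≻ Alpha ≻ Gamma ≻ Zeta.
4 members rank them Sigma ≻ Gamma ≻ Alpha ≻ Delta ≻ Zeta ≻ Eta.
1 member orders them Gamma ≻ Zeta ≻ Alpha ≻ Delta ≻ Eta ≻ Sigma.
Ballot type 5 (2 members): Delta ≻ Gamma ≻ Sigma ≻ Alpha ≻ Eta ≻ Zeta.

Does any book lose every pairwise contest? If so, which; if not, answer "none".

Head-to-head results (13 members):
Eta–Gamma: Gamma 7–6.
Eta–Delta: Delta 7–6.
Eta vs Zeta: 4 to 9, Zeta.
Eta vs Alpha: Alpha wins 7–6.
Eta vs Sigma: Eta preferred on 4+2+1 = 7 ballots; Eta wins 7–6.
Gamma vs Delta: 4+1 = 5 for Gamma, 8 for Delta — Delta by 8–5.
Gamma vs Zeta: Gamma preferred on 2+4+1+2 = 9 ballots; Gamma wins 9–4.
Gamma–Alpha: Gamma 11–2.
Gamma–Sigma: Sigma 10–3.
Delta vs Zeta: Delta is ranked higher on 2+4+2 = 8 ballots, Zeta on 5. Delta wins 8–5.
Delta vs Alpha: Delta is ranked higher on 4+2+2 = 8 ballots, Alpha on 5. Delta wins 8–5.
Delta–Sigma: Sigma 8–5.
Zeta vs Alpha: 4+1 = 5 for Zeta, 8 for Alpha — Alpha by 8–5.
Zeta vs Sigma: 4+1 = 5 for Zeta, 8 for Sigma — Sigma by 8–5.
Alpha vs Sigma: Alpha preferred on 1 ballot; Sigma wins 12–1.
No book is winless: Eta beats Sigma; Gamma beats Eta; Delta beats Eta; Zeta beats Eta; Alpha beats Eta; Sigma beats Gamma. There is no Condorcet loser.

none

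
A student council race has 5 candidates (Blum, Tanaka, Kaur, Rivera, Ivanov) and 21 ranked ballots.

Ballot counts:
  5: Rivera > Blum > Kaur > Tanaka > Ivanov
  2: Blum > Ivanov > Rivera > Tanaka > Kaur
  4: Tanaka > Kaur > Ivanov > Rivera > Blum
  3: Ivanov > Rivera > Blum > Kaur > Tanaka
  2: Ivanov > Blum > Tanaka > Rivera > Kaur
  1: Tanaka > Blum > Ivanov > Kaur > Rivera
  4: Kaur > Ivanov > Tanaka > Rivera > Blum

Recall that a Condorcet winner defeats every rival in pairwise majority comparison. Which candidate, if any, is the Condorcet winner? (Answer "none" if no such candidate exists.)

Head-to-head results (21 voters):
Blum vs Tanaka: 12 to 9, Blum.
Blum vs Kaur: Blum is ranked higher on 5+2+3+2+1 = 13 ballots, Kaur on 8. Blum wins 13–8.
Blum vs Rivera: Blum preferred on 2+2+1 = 5 ballots; Rivera wins 16–5.
Blum vs Ivanov: Blum preferred on 5+2+1 = 8 ballots; Ivanov wins 13–8.
Tanaka vs Kaur: 2+4+2+1 = 9 for Tanaka, 12 for Kaur — Kaur by 12–9.
Tanaka vs Rivera: Tanaka preferred on 4+2+1+4 = 11 ballots; Tanaka wins 11–10.
Tanaka vs Ivanov: Tanaka is ranked higher on 5+4+1 = 10 ballots, Ivanov on 11. Ivanov wins 11–10.
Kaur vs Rivera: 4+1+4 = 9 for Kaur, 12 for Rivera — Rivera by 12–9.
Kaur vs Ivanov: Kaur preferred on 5+4+4 = 13 ballots; Kaur wins 13–8.
Rivera vs Ivanov: Rivera preferred on 5 ballots; Ivanov wins 16–5.
Each candidate drops at least one matchup (Blum loses to Rivera; Tanaka loses to Blum; Kaur loses to Blum; Rivera loses to Tanaka; Ivanov loses to Kaur); the cycle Blum → Tanaka → Rivera → Blum rules out a Condorcet winner.

none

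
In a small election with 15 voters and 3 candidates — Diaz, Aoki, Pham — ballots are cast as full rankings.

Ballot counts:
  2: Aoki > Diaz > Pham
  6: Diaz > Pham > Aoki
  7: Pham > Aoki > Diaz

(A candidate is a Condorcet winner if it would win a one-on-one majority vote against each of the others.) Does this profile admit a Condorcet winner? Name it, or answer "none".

Check each pair by majority over 15 ballots:
Diaz vs Aoki: 6 to 9, Aoki.
Diaz vs Pham: 2+6 = 8 for Diaz, 7 for Pham — Diaz by 8–7.
Aoki vs Pham: Pham wins 13–2.
Every candidate loses at least once (Diaz loses to Aoki; Aoki loses to Pham; Pham loses to Diaz). The majority relation contains the cycle Diaz > Pham > Aoki > Diaz, so there is no Condorcet winner.

none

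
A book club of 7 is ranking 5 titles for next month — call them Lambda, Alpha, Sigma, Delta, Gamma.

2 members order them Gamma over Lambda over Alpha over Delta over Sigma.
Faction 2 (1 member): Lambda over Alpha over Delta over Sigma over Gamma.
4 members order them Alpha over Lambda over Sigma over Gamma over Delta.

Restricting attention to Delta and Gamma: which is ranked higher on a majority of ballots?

Ballots ranking Delta above Gamma: 1.
Ballots ranking Gamma above Delta: 7 − 1 = 6.
Gamma wins the head-to-head 6–1.

Gamma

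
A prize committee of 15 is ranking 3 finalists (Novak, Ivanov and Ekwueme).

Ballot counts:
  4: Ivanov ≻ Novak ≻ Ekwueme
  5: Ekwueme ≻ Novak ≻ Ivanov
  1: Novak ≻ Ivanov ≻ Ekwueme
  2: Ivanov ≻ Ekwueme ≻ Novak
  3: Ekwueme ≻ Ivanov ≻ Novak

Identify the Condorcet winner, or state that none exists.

Ekwueme

Pairwise majorities:
Novak vs Ivanov: Novak preferred on 5+1 = 6 ballots; Ivanov wins 9–6.
Novak vs Ekwueme: Novak is ranked higher on 4+1 = 5 ballots, Ekwueme on 10. Ekwueme wins 10–5.
Ivanov vs Ekwueme: 4+1+2 = 7 for Ivanov, 8 for Ekwueme — Ekwueme by 8–7.
Ekwueme beats each of Novak, Ivanov — Ekwueme is the Condorcet winner.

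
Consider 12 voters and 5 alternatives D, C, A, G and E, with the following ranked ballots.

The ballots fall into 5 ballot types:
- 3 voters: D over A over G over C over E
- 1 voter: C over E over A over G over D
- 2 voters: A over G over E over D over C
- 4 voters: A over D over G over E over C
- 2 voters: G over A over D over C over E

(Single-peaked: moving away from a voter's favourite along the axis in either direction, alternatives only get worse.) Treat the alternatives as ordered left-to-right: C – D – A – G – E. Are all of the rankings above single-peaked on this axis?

no

Axis positions: C=1, D=2, A=3, G=4, E=5.
Ballot type 1 (peak D at position 2): ranking walks positions 2-3-4-1-5, expanding outward from the peak — single-peaked.
Ballot type 2: ranking walks positions 1-5-3-4-2; E is ranked above D even though D lies between E and the peak C on the axis — preferences dip and rise again. Not single-peaked.
Ballot type 3 (peak A at position 3): ranking walks positions 3-4-5-2-1, expanding outward from the peak — single-peaked.
Ballot type 4 (peak A at position 3): ranking walks positions 3-2-4-5-1, expanding outward from the peak — single-peaked.
Ballot type 5 (peak G at position 4): ranking walks positions 4-3-2-1-5, expanding outward from the peak — single-peaked.
Ballot type 2 violates single-peakedness, so the profile is not single-peaked on this axis.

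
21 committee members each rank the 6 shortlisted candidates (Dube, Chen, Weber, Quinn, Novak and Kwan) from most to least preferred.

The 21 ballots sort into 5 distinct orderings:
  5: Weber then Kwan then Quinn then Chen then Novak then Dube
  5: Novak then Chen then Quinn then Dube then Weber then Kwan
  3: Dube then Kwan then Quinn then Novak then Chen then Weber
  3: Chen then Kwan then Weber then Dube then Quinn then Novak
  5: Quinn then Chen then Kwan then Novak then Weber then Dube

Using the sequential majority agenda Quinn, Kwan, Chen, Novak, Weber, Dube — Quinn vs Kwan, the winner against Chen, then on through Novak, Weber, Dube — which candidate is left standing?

Chen

Round 1: Quinn vs Kwan — 10–11, Kwan advances.
Round 2: Kwan vs Chen — 8–13, Chen advances.
Round 3: Chen vs Novak — 13–8, Chen advances.
Round 4: Chen vs Weber — 16–5, Chen advances.
Round 5: Chen vs Dube — 18–3, Chen advances.
Chen survives the agenda.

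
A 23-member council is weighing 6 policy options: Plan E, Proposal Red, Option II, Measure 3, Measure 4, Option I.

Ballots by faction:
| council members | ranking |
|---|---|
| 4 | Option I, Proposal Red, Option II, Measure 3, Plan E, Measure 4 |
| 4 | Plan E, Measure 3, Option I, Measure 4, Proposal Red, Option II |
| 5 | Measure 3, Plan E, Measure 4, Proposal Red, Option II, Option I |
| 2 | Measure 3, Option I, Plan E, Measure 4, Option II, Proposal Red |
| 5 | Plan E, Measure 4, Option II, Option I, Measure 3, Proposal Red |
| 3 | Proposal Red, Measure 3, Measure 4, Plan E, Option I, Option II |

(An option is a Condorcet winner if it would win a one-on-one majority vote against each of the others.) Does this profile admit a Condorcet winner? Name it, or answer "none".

Measure 3

Check each pair by majority over 23 ballots:
Plan E vs Proposal Red: 16 to 7, Plan E.
Plan E vs Option II: 19 to 4, Plan E.
Plan E vs Measure 3: 9 to 14, Measure 3.
Plan E vs Measure 4: 20 to 3, Plan E.
Plan E vs Option I: 17 to 6, Plan E.
Proposal Red vs Option II: 4+4+5+3 = 16 for Proposal Red, 7 for Option II — Proposal Red by 16–7.
Proposal Red vs Measure 3: Proposal Red preferred on 4+3 = 7 ballots; Measure 3 wins 16–7.
Proposal Red vs Measure 4: Proposal Red preferred on 4+3 = 7 ballots; Measure 4 wins 16–7.
Proposal Red vs Option I: Proposal Red preferred on 5+3 = 8 ballots; Option I wins 15–8.
Option II vs Measure 3: Option II is ranked higher on 4+5 = 9 ballots, Measure 3 on 14. Measure 3 wins 14–9.
Option II vs Measure 4: Option II is ranked higher on 4 ballots, Measure 4 on 19. Measure 4 wins 19–4.
Option II vs Option I: Option II preferred on 5+5 = 10 ballots; Option I wins 13–10.
Measure 3 vs Measure 4: Measure 3 is ranked higher on 4+4+5+2+3 = 18 ballots, Measure 4 on 5. Measure 3 wins 18–5.
Measure 3 vs Option I: Measure 3 preferred on 4+5+2+3 = 14 ballots; Measure 3 wins 14–9.
Measure 4 vs Option I: 5+5+3 = 13 for Measure 4, 10 for Option I — Measure 4 by 13–10.
Only Measure 3 has no losses; Measure 3 is the Condorcet winner.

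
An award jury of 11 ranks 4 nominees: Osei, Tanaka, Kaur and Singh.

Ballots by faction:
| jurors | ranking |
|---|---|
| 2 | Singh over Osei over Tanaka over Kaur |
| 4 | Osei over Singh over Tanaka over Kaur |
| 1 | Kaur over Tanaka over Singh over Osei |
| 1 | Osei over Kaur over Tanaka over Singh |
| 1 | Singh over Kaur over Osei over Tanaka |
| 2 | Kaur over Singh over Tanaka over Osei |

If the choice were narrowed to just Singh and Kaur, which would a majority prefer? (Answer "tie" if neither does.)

Singh

Ballots ranking Singh above Kaur: 2 + 4 + 1 = 7.
Ballots ranking Kaur above Singh: 11 − 7 = 4.
Singh wins the head-to-head 7–4.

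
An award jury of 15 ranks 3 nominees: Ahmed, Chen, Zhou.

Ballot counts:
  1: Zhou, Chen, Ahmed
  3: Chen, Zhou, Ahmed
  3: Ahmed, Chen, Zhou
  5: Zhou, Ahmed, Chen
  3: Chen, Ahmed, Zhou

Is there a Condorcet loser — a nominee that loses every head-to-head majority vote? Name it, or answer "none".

none

Head-to-head results (15 jurors):
Ahmed vs Chen: 3+5 = 8 for Ahmed, 7 for Chen — Ahmed by 8–7.
Ahmed vs Zhou: Ahmed preferred on 3+3 = 6 ballots; Zhou wins 9–6.
Chen vs Zhou: Chen is ranked higher on 3+3+3 = 9 ballots, Zhou on 6. Chen wins 9–6.
Each nominee has at least one pairwise win (Ahmed beats Chen; Chen beats Zhou; Zhou beats Ahmed) — no Condorcet loser.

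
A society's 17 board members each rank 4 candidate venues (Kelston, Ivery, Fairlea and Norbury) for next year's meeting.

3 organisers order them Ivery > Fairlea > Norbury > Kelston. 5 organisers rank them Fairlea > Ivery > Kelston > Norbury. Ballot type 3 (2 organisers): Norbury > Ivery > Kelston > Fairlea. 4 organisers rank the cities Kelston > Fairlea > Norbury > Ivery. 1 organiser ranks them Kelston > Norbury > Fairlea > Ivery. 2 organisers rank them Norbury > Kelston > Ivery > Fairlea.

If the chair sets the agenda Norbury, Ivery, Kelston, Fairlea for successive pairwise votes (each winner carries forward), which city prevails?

Kelston

Round 1: Norbury vs Ivery — 9–8, Norbury advances.
Round 2: Norbury vs Kelston — 7–10, Kelston advances.
Round 3: Kelston vs Fairlea — 9–8, Kelston advances.
Kelston survives the agenda.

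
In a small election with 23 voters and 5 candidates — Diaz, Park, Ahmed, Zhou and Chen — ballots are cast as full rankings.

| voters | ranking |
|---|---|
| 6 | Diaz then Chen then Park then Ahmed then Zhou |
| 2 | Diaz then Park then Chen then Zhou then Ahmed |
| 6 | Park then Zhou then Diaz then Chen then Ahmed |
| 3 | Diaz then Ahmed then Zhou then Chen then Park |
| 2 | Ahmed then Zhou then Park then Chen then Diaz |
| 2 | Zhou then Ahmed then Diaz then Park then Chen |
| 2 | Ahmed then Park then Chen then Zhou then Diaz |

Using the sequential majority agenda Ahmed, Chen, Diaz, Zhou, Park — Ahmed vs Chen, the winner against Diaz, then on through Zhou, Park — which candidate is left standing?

Park

Round 1: Ahmed vs Chen — 9–14, Chen advances.
Round 2: Chen vs Diaz — 4–19, Diaz advances.
Round 3: Diaz vs Zhou — 11–12, Zhou advances.
Round 4: Zhou vs Park — 7–16, Park advances.
The agenda winner is Park.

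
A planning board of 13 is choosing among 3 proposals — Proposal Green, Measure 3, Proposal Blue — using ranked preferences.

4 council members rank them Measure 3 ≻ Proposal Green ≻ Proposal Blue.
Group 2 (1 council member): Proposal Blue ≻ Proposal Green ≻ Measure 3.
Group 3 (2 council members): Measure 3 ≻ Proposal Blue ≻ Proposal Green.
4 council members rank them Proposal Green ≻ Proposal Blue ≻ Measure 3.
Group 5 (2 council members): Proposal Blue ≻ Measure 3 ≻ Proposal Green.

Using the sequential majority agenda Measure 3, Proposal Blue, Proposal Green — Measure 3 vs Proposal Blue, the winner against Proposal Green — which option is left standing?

Proposal Green

Round 1: Measure 3 vs Proposal Blue — 6–7, Proposal Blue advances.
Round 2: Proposal Blue vs Proposal Green — 5–8, Proposal Green advances.
Proposal Green survives the agenda.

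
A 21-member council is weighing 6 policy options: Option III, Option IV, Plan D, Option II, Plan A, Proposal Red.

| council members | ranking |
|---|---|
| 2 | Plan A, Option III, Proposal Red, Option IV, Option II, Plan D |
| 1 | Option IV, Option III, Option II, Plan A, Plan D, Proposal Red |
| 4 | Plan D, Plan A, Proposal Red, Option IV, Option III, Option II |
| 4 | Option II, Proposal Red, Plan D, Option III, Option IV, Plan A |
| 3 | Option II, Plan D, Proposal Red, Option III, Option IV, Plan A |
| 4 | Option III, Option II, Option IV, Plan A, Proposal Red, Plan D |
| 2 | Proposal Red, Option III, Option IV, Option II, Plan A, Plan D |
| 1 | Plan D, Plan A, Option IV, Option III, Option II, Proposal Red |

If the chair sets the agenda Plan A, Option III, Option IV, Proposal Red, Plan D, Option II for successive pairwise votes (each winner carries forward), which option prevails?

Option II

Round 1: Plan A vs Option III — 7–14, Option III advances.
Round 2: Option III vs Option IV — 15–6, Option III advances.
Round 3: Option III vs Proposal Red — 8–13, Proposal Red advances.
Round 4: Proposal Red vs Plan D — 12–9, Proposal Red advances.
Round 5: Proposal Red vs Option II — 8–13, Option II advances.
The agenda winner is Option II.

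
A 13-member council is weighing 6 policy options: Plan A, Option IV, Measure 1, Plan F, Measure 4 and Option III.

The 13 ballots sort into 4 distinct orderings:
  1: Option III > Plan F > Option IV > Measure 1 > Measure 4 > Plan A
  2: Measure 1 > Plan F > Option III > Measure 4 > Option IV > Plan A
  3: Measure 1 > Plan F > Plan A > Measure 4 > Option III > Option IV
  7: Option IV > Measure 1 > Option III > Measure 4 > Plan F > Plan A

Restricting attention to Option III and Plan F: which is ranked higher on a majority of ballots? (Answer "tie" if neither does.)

Option III

Ballots ranking Option III above Plan F: 1 + 7 = 8.
Ballots ranking Plan F above Option III: 13 − 8 = 5.
Option III wins the head-to-head 8–5.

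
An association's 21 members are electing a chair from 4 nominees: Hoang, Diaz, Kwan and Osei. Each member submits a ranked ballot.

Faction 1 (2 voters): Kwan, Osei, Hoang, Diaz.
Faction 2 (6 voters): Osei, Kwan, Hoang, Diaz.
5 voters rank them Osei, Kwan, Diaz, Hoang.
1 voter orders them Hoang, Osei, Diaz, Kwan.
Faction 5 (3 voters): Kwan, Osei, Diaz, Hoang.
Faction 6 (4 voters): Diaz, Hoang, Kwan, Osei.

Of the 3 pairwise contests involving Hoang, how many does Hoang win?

Hoang against each rival (21 voters):
Hoang vs Diaz: Diaz wins 12–9.
Hoang–Kwan: Kwan 16–5.
Hoang vs Osei: Hoang preferred on 1+4 = 5 ballots; Osei wins 16–5.
Hoang beats no one; loses to Diaz, Kwan, Osei — 0 pairwise wins.

0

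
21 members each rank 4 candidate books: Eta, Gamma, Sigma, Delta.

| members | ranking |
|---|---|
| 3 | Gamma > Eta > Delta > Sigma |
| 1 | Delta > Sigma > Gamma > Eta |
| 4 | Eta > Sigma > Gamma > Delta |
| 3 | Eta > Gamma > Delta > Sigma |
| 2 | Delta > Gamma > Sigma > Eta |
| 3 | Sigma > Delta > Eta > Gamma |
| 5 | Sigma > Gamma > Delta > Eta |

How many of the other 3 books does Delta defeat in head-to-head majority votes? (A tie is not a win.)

Delta against each rival (21 members):
Delta vs Eta: Delta preferred on 1+2+3+5 = 11 ballots; Delta wins 11–10.
Delta–Gamma: Gamma 15–6.
Delta vs Sigma: Sigma, 12–9.
Delta beats Eta; loses to Gamma, Sigma — 1 pairwise win.

1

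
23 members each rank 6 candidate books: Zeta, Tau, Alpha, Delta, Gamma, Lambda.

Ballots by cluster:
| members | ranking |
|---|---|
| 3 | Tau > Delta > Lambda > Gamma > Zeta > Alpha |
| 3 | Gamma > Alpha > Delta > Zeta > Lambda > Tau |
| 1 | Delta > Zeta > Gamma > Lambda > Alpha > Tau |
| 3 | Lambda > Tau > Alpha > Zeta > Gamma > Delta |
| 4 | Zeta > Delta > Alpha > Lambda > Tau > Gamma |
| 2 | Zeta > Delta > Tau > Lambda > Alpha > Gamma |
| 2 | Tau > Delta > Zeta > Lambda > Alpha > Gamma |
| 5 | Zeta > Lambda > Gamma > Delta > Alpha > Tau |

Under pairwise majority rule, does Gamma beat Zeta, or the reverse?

Zeta

Ballots ranking Gamma above Zeta: 3 + 3 = 6.
Ballots ranking Zeta above Gamma: 23 − 6 = 17.
Zeta wins the head-to-head 17–6.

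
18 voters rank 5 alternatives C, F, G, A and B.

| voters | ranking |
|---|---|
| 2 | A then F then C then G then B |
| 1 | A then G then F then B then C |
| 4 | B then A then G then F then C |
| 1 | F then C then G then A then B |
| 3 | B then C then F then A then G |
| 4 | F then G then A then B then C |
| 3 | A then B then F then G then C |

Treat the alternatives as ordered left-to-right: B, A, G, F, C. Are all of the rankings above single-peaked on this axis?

no

Axis positions: B=1, A=2, G=3, F=4, C=5.
Bloc 1: ranking walks positions 2-4-5-3-1; F is ranked above G even though G lies between F and the peak A on the axis — preferences dip and rise again. Not single-peaked.
Bloc 2 (peak A at position 2): ranking walks positions 2-3-4-1-5, expanding outward from the peak — single-peaked.
Bloc 3 (peak B at position 1): ranking walks positions 1-2-3-4-5, expanding outward from the peak — single-peaked.
Bloc 4 (peak F at position 4): ranking walks positions 4-5-3-2-1, expanding outward from the peak — single-peaked.
Bloc 5: ranking walks positions 1-5-4-2-3; C is ranked above A even though A lies between C and the peak B on the axis — preferences dip and rise again. Not single-peaked.
Bloc 6 (peak F at position 4): ranking walks positions 4-3-2-1-5, expanding outward from the peak — single-peaked.
Bloc 7: ranking walks positions 2-1-4-3-5; F is ranked above G even though G lies between F and the peak A on the axis — preferences dip and rise again. Not single-peaked.
Bloc 1 violates single-peakedness, so the profile is not single-peaked on this axis.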